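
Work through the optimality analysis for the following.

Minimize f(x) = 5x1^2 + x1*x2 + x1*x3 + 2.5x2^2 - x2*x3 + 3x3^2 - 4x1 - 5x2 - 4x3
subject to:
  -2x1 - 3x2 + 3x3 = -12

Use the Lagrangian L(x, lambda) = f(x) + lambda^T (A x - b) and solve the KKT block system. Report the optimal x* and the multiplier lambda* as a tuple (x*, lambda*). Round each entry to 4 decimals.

Form the Lagrangian:
  L(x, lambda) = (1/2) x^T Q x + c^T x + lambda^T (A x - b)
Stationarity (grad_x L = 0): Q x + c + A^T lambda = 0.
Primal feasibility: A x = b.

This gives the KKT block system:
  [ Q   A^T ] [ x     ]   [-c ]
  [ A    0  ] [ lambda ] = [ b ]

Solving the linear system:
  x*      = (0.8747, 2.7039, -0.713)
  lambda* = (3.369)
  f(x*)   = 13.131

x* = (0.8747, 2.7039, -0.713), lambda* = (3.369)


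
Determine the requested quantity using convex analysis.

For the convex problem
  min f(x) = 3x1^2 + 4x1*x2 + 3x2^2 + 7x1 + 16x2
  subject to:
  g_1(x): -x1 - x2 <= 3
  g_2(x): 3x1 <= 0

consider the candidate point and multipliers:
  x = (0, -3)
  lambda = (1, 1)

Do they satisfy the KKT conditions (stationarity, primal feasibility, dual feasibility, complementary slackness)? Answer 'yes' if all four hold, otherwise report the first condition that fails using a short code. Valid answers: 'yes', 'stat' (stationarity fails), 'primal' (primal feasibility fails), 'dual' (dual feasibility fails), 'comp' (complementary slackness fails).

Gradient of f: grad f(x) = Q x + c = (-5, -2)
Constraint values g_i(x) = a_i^T x - b_i:
  g_1((0, -3)) = 0
  g_2((0, -3)) = 0
Stationarity residual: grad f(x) + sum_i lambda_i a_i = (-3, -3)
  -> stationarity FAILS
Primal feasibility (all g_i <= 0): OK
Dual feasibility (all lambda_i >= 0): OK
Complementary slackness (lambda_i * g_i(x) = 0 for all i): OK

Verdict: the first failing condition is stationarity -> stat.

stat


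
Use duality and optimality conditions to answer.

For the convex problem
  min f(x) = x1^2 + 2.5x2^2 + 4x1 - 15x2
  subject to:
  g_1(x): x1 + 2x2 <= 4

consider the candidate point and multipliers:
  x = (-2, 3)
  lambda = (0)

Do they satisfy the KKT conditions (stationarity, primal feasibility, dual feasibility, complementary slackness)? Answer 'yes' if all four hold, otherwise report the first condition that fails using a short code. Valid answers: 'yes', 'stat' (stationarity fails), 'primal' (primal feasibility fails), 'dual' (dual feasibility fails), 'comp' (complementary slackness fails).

Gradient of f: grad f(x) = Q x + c = (0, 0)
Constraint values g_i(x) = a_i^T x - b_i:
  g_1((-2, 3)) = 0
Stationarity residual: grad f(x) + sum_i lambda_i a_i = (0, 0)
  -> stationarity OK
Primal feasibility (all g_i <= 0): OK
Dual feasibility (all lambda_i >= 0): OK
Complementary slackness (lambda_i * g_i(x) = 0 for all i): OK

Verdict: yes, KKT holds.

yes


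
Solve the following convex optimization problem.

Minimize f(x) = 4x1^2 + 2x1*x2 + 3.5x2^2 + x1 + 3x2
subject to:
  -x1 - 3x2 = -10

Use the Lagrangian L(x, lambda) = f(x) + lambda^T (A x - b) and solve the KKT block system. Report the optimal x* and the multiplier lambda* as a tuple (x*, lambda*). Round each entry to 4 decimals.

Form the Lagrangian:
  L(x, lambda) = (1/2) x^T Q x + c^T x + lambda^T (A x - b)
Stationarity (grad_x L = 0): Q x + c + A^T lambda = 0.
Primal feasibility: A x = b.

This gives the KKT block system:
  [ Q   A^T ] [ x     ]   [-c ]
  [ A    0  ] [ lambda ] = [ b ]

Solving the linear system:
  x*      = (0.1493, 3.2836)
  lambda* = (8.7612)
  f(x*)   = 48.806

x* = (0.1493, 3.2836), lambda* = (8.7612)


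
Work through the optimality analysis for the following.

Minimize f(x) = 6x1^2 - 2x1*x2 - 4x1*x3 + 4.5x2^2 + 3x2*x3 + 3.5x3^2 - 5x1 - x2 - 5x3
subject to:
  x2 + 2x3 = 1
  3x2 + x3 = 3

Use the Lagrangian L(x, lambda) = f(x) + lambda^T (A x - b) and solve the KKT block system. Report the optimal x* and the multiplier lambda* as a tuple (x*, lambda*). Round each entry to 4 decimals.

Form the Lagrangian:
  L(x, lambda) = (1/2) x^T Q x + c^T x + lambda^T (A x - b)
Stationarity (grad_x L = 0): Q x + c + A^T lambda = 0.
Primal feasibility: A x = b.

This gives the KKT block system:
  [ Q   A^T ] [ x     ]   [-c ]
  [ A    0  ] [ lambda ] = [ b ]

Solving the linear system:
  x*      = (0.5833, 1, 0)
  lambda* = (3.9667, -3.6)
  f(x*)   = 1.4583

x* = (0.5833, 1, 0), lambda* = (3.9667, -3.6)


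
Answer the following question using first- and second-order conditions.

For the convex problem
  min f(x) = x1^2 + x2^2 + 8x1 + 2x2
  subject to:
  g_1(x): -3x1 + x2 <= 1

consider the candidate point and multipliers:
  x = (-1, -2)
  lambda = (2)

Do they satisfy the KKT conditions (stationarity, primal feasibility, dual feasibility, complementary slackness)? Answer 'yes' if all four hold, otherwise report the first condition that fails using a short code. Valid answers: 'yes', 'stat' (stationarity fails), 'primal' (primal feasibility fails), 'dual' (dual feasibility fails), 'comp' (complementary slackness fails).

Gradient of f: grad f(x) = Q x + c = (6, -2)
Constraint values g_i(x) = a_i^T x - b_i:
  g_1((-1, -2)) = 0
Stationarity residual: grad f(x) + sum_i lambda_i a_i = (0, 0)
  -> stationarity OK
Primal feasibility (all g_i <= 0): OK
Dual feasibility (all lambda_i >= 0): OK
Complementary slackness (lambda_i * g_i(x) = 0 for all i): OK

Verdict: yes, KKT holds.

yes


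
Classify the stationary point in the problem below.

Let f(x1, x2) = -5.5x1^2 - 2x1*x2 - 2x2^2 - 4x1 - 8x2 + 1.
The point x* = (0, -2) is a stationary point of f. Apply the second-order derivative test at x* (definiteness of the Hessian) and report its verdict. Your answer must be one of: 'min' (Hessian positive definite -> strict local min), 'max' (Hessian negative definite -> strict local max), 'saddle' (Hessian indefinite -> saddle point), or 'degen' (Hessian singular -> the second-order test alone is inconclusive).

Compute the Hessian H = grad^2 f:
  H = [[-11, -2], [-2, -4]]
Verify stationarity: grad f(x*) = H x* + g = (0, 0).
Eigenvalues of H: -11.5311, -3.4689.
Both eigenvalues < 0, so H is negative definite -> x* is a strict local max.

max


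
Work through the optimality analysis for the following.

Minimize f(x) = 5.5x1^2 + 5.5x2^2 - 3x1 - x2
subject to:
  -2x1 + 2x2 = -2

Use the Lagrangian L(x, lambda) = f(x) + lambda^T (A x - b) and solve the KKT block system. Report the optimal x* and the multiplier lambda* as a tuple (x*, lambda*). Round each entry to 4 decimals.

Form the Lagrangian:
  L(x, lambda) = (1/2) x^T Q x + c^T x + lambda^T (A x - b)
Stationarity (grad_x L = 0): Q x + c + A^T lambda = 0.
Primal feasibility: A x = b.

This gives the KKT block system:
  [ Q   A^T ] [ x     ]   [-c ]
  [ A    0  ] [ lambda ] = [ b ]

Solving the linear system:
  x*      = (0.6818, -0.3182)
  lambda* = (2.25)
  f(x*)   = 1.3864

x* = (0.6818, -0.3182), lambda* = (2.25)


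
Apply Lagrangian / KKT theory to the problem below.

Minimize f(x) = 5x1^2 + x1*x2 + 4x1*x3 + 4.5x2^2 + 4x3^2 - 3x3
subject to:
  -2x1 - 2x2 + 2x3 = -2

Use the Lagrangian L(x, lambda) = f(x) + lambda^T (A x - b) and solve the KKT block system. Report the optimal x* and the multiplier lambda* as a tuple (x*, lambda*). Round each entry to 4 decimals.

Form the Lagrangian:
  L(x, lambda) = (1/2) x^T Q x + c^T x + lambda^T (A x - b)
Stationarity (grad_x L = 0): Q x + c + A^T lambda = 0.
Primal feasibility: A x = b.

This gives the KKT block system:
  [ Q   A^T ] [ x     ]   [-c ]
  [ A    0  ] [ lambda ] = [ b ]

Solving the linear system:
  x*      = (0.4103, 0.3333, -0.2564)
  lambda* = (1.7051)
  f(x*)   = 2.0897

x* = (0.4103, 0.3333, -0.2564), lambda* = (1.7051)


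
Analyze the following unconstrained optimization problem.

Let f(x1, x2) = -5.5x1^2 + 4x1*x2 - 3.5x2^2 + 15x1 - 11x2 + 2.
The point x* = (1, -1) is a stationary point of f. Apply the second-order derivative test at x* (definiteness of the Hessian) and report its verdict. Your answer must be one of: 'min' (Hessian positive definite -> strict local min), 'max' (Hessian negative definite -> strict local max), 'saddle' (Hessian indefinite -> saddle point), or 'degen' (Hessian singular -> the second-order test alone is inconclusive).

Compute the Hessian H = grad^2 f:
  H = [[-11, 4], [4, -7]]
Verify stationarity: grad f(x*) = H x* + g = (0, 0).
Eigenvalues of H: -13.4721, -4.5279.
Both eigenvalues < 0, so H is negative definite -> x* is a strict local max.

max


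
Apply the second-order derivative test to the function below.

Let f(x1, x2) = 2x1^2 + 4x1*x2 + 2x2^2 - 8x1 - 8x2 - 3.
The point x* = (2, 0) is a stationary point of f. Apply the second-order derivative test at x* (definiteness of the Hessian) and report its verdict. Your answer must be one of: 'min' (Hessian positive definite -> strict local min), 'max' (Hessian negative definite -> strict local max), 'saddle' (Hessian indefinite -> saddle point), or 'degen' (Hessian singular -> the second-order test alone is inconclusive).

Compute the Hessian H = grad^2 f:
  H = [[4, 4], [4, 4]]
Verify stationarity: grad f(x*) = H x* + g = (0, 0).
Eigenvalues of H: 0, 8.
H has a zero eigenvalue (singular; positive semidefinite but not definite), so H is neither positive definite, negative definite, nor indefinite. The second-order test alone is inconclusive -> degen.
(Indeed, f is constant along the null direction of H through x*, so x* is not a strict local extremum.)

degen


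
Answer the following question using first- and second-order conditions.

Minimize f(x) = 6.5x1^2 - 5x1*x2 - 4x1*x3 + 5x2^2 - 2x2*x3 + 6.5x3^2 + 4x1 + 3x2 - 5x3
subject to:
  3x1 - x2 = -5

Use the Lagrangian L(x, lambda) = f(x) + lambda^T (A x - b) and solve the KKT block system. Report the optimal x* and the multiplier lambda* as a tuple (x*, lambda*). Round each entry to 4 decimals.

Form the Lagrangian:
  L(x, lambda) = (1/2) x^T Q x + c^T x + lambda^T (A x - b)
Stationarity (grad_x L = 0): Q x + c + A^T lambda = 0.
Primal feasibility: A x = b.

This gives the KKT block system:
  [ Q   A^T ] [ x     ]   [-c ]
  [ A    0  ] [ lambda ] = [ b ]

Solving the linear system:
  x*      = (-1.9364, -0.8092, -0.3357)
  lambda* = (5.2615)
  f(x*)   = 8.9064

x* = (-1.9364, -0.8092, -0.3357), lambda* = (5.2615)


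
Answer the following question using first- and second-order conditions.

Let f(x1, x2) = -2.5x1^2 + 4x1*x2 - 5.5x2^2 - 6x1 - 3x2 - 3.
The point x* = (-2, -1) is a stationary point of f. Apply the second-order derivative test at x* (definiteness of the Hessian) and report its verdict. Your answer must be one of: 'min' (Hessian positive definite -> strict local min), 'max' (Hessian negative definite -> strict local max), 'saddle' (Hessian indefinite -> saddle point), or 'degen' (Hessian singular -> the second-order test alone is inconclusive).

Compute the Hessian H = grad^2 f:
  H = [[-5, 4], [4, -11]]
Verify stationarity: grad f(x*) = H x* + g = (0, 0).
Eigenvalues of H: -13, -3.
Both eigenvalues < 0, so H is negative definite -> x* is a strict local max.

max


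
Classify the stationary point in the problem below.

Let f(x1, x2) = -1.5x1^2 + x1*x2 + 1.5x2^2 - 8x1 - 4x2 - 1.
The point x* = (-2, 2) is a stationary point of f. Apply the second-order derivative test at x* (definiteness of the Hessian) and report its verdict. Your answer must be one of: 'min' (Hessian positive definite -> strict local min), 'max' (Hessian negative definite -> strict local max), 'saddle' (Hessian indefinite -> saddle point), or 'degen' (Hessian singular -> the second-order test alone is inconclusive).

Compute the Hessian H = grad^2 f:
  H = [[-3, 1], [1, 3]]
Verify stationarity: grad f(x*) = H x* + g = (0, 0).
Eigenvalues of H: -3.1623, 3.1623.
Eigenvalues have mixed signs, so H is indefinite -> x* is a saddle point.

saddle


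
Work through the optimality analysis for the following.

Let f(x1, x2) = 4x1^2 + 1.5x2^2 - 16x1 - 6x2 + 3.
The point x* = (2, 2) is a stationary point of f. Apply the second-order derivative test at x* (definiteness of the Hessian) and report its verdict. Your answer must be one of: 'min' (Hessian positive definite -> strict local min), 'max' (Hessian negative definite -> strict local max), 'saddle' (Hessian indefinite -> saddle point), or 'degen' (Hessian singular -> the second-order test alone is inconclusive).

Compute the Hessian H = grad^2 f:
  H = [[8, 0], [0, 3]]
Verify stationarity: grad f(x*) = H x* + g = (0, 0).
Eigenvalues of H: 3, 8.
Both eigenvalues > 0, so H is positive definite -> x* is a strict local min.

min


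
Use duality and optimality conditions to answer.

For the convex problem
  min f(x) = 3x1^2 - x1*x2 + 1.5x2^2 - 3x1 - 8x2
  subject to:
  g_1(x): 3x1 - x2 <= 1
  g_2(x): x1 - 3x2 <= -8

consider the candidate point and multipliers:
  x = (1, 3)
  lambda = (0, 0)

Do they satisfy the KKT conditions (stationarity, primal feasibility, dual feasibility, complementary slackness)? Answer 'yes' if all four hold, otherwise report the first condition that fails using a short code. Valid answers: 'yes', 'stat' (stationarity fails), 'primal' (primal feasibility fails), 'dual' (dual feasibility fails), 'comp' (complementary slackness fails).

Gradient of f: grad f(x) = Q x + c = (0, 0)
Constraint values g_i(x) = a_i^T x - b_i:
  g_1((1, 3)) = -1
  g_2((1, 3)) = 0
Stationarity residual: grad f(x) + sum_i lambda_i a_i = (0, 0)
  -> stationarity OK
Primal feasibility (all g_i <= 0): OK
Dual feasibility (all lambda_i >= 0): OK
Complementary slackness (lambda_i * g_i(x) = 0 for all i): OK

Verdict: yes, KKT holds.

yes


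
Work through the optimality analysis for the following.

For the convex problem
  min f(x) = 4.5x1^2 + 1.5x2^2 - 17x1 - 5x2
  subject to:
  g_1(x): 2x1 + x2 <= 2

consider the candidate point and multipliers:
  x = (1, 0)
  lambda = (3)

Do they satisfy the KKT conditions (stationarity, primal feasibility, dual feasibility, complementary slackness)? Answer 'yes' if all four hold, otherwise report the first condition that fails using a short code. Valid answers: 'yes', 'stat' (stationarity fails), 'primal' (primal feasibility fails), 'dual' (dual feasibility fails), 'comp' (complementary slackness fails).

Gradient of f: grad f(x) = Q x + c = (-8, -5)
Constraint values g_i(x) = a_i^T x - b_i:
  g_1((1, 0)) = 0
Stationarity residual: grad f(x) + sum_i lambda_i a_i = (-2, -2)
  -> stationarity FAILS
Primal feasibility (all g_i <= 0): OK
Dual feasibility (all lambda_i >= 0): OK
Complementary slackness (lambda_i * g_i(x) = 0 for all i): OK

Verdict: the first failing condition is stationarity -> stat.

stat


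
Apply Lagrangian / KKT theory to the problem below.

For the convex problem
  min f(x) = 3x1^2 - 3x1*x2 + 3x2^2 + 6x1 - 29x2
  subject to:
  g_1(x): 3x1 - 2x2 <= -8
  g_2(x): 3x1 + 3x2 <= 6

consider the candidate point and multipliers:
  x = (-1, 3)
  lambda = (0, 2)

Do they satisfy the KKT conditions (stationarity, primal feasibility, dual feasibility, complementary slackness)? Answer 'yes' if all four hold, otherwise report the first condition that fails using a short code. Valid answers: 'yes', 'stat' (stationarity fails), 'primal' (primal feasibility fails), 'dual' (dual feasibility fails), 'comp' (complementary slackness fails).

Gradient of f: grad f(x) = Q x + c = (-9, -8)
Constraint values g_i(x) = a_i^T x - b_i:
  g_1((-1, 3)) = -1
  g_2((-1, 3)) = 0
Stationarity residual: grad f(x) + sum_i lambda_i a_i = (-3, -2)
  -> stationarity FAILS
Primal feasibility (all g_i <= 0): OK
Dual feasibility (all lambda_i >= 0): OK
Complementary slackness (lambda_i * g_i(x) = 0 for all i): OK

Verdict: the first failing condition is stationarity -> stat.

stat


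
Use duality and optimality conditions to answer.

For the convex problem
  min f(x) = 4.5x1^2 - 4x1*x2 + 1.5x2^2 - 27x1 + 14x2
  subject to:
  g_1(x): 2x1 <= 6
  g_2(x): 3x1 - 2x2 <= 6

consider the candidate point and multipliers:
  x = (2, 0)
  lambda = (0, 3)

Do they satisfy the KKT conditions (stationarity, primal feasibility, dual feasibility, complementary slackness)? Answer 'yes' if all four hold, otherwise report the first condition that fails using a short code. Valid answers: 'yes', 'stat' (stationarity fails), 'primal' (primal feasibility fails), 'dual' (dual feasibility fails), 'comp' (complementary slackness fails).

Gradient of f: grad f(x) = Q x + c = (-9, 6)
Constraint values g_i(x) = a_i^T x - b_i:
  g_1((2, 0)) = -2
  g_2((2, 0)) = 0
Stationarity residual: grad f(x) + sum_i lambda_i a_i = (0, 0)
  -> stationarity OK
Primal feasibility (all g_i <= 0): OK
Dual feasibility (all lambda_i >= 0): OK
Complementary slackness (lambda_i * g_i(x) = 0 for all i): OK

Verdict: yes, KKT holds.

yes


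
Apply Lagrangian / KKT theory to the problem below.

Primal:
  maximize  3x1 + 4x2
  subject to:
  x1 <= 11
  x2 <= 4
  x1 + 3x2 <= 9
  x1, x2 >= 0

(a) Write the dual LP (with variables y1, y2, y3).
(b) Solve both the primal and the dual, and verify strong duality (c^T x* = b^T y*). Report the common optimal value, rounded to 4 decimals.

The standard primal-dual pair for 'max c^T x s.t. A x <= b, x >= 0' is:
  Dual:  min b^T y  s.t.  A^T y >= c,  y >= 0.

So the dual LP is:
  minimize  11y1 + 4y2 + 9y3
  subject to:
    y1 + y3 >= 3
    y2 + 3y3 >= 4
    y1, y2, y3 >= 0

Solving the primal: x* = (9, 0).
  primal value c^T x* = 27.
Solving the dual: y* = (0, 0, 3).
  dual value b^T y* = 27.
Strong duality: c^T x* = b^T y*. Confirmed.

27


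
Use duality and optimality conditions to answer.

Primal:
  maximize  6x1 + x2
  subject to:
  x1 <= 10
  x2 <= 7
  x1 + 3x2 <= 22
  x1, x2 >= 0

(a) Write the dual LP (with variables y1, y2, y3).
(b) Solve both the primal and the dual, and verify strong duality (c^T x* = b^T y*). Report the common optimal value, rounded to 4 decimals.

The standard primal-dual pair for 'max c^T x s.t. A x <= b, x >= 0' is:
  Dual:  min b^T y  s.t.  A^T y >= c,  y >= 0.

So the dual LP is:
  minimize  10y1 + 7y2 + 22y3
  subject to:
    y1 + y3 >= 6
    y2 + 3y3 >= 1
    y1, y2, y3 >= 0

Solving the primal: x* = (10, 4).
  primal value c^T x* = 64.
Solving the dual: y* = (5.6667, 0, 0.3333).
  dual value b^T y* = 64.
Strong duality: c^T x* = b^T y*. Confirmed.

64


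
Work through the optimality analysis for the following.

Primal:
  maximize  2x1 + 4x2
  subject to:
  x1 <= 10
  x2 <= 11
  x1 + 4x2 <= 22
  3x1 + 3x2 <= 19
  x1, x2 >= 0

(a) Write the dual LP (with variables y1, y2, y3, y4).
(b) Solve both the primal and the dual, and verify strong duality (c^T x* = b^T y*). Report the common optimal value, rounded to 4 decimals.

The standard primal-dual pair for 'max c^T x s.t. A x <= b, x >= 0' is:
  Dual:  min b^T y  s.t.  A^T y >= c,  y >= 0.

So the dual LP is:
  minimize  10y1 + 11y2 + 22y3 + 19y4
  subject to:
    y1 + y3 + 3y4 >= 2
    y2 + 4y3 + 3y4 >= 4
    y1, y2, y3, y4 >= 0

Solving the primal: x* = (1.1111, 5.2222).
  primal value c^T x* = 23.1111.
Solving the dual: y* = (0, 0, 0.6667, 0.4444).
  dual value b^T y* = 23.1111.
Strong duality: c^T x* = b^T y*. Confirmed.

23.1111


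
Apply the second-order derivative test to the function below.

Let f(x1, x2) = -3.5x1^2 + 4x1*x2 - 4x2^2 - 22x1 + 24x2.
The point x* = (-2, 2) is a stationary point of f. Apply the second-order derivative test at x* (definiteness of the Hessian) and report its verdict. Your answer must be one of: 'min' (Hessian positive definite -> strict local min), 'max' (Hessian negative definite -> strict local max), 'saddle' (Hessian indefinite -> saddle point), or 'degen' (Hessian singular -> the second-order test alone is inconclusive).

Compute the Hessian H = grad^2 f:
  H = [[-7, 4], [4, -8]]
Verify stationarity: grad f(x*) = H x* + g = (0, 0).
Eigenvalues of H: -11.5311, -3.4689.
Both eigenvalues < 0, so H is negative definite -> x* is a strict local max.

max


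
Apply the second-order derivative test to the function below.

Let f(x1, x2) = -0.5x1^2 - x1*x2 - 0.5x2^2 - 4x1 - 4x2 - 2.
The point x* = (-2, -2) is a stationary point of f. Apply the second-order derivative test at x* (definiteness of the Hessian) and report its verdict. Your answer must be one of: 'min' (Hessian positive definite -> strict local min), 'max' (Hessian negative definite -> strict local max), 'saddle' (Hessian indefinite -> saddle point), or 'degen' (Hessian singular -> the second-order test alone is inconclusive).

Compute the Hessian H = grad^2 f:
  H = [[-1, -1], [-1, -1]]
Verify stationarity: grad f(x*) = H x* + g = (0, 0).
Eigenvalues of H: -2, 0.
H has a zero eigenvalue (singular; negative semidefinite but not definite), so H is neither positive definite, negative definite, nor indefinite. The second-order test alone is inconclusive -> degen.
(Indeed, f is constant along the null direction of H through x*, so x* is not a strict local extremum.)

degen


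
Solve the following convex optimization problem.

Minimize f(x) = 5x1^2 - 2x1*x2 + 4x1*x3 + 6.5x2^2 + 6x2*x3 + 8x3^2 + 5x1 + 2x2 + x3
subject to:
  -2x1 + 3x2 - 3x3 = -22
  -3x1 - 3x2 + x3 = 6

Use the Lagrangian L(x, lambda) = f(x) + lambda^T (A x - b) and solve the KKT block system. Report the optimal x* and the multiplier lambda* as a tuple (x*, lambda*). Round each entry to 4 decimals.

Form the Lagrangian:
  L(x, lambda) = (1/2) x^T Q x + c^T x + lambda^T (A x - b)
Stationarity (grad_x L = 0): Q x + c + A^T lambda = 0.
Primal feasibility: A x = b.

This gives the KKT block system:
  [ Q   A^T ] [ x     ]   [-c ]
  [ A    0  ] [ lambda ] = [ b ]

Solving the linear system:
  x*      = (2.0629, -3.1153, 2.8427)
  lambda* = (13.76, 5.2369)
  f(x*)   = 139.112

x* = (2.0629, -3.1153, 2.8427), lambda* = (13.76, 5.2369)


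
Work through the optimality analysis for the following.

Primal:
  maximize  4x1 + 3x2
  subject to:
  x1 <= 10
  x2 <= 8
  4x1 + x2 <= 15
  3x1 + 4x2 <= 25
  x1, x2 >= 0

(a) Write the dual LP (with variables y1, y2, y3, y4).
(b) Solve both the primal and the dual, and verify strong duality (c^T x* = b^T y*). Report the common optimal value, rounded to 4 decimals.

The standard primal-dual pair for 'max c^T x s.t. A x <= b, x >= 0' is:
  Dual:  min b^T y  s.t.  A^T y >= c,  y >= 0.

So the dual LP is:
  minimize  10y1 + 8y2 + 15y3 + 25y4
  subject to:
    y1 + 4y3 + 3y4 >= 4
    y2 + y3 + 4y4 >= 3
    y1, y2, y3, y4 >= 0

Solving the primal: x* = (2.6923, 4.2308).
  primal value c^T x* = 23.4615.
Solving the dual: y* = (0, 0, 0.5385, 0.6154).
  dual value b^T y* = 23.4615.
Strong duality: c^T x* = b^T y*. Confirmed.

23.4615


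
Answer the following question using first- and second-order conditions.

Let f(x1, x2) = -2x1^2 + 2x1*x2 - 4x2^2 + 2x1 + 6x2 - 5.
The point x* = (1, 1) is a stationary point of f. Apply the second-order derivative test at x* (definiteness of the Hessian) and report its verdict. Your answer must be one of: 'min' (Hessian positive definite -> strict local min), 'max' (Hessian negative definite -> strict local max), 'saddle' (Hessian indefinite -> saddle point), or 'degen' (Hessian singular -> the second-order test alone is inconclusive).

Compute the Hessian H = grad^2 f:
  H = [[-4, 2], [2, -8]]
Verify stationarity: grad f(x*) = H x* + g = (0, 0).
Eigenvalues of H: -8.8284, -3.1716.
Both eigenvalues < 0, so H is negative definite -> x* is a strict local max.

max


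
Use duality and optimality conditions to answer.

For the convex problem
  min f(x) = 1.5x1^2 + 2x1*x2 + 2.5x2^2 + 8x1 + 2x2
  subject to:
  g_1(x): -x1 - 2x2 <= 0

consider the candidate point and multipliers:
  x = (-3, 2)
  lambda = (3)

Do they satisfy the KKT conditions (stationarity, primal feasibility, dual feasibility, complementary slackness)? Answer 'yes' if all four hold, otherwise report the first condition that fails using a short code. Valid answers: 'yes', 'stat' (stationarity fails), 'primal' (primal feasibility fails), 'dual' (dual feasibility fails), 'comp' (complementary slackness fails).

Gradient of f: grad f(x) = Q x + c = (3, 6)
Constraint values g_i(x) = a_i^T x - b_i:
  g_1((-3, 2)) = -1
Stationarity residual: grad f(x) + sum_i lambda_i a_i = (0, 0)
  -> stationarity OK
Primal feasibility (all g_i <= 0): OK
Dual feasibility (all lambda_i >= 0): OK
Complementary slackness (lambda_i * g_i(x) = 0 for all i): FAILS

Verdict: the first failing condition is complementary_slackness -> comp.

comp


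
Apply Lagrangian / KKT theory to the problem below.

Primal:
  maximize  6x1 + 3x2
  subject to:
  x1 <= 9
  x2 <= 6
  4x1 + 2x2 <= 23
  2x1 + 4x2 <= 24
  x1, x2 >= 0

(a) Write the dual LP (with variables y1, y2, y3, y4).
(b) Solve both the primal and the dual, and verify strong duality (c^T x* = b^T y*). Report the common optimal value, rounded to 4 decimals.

The standard primal-dual pair for 'max c^T x s.t. A x <= b, x >= 0' is:
  Dual:  min b^T y  s.t.  A^T y >= c,  y >= 0.

So the dual LP is:
  minimize  9y1 + 6y2 + 23y3 + 24y4
  subject to:
    y1 + 4y3 + 2y4 >= 6
    y2 + 2y3 + 4y4 >= 3
    y1, y2, y3, y4 >= 0

Solving the primal: x* = (5.75, 0).
  primal value c^T x* = 34.5.
Solving the dual: y* = (0, 0, 1.5, 0).
  dual value b^T y* = 34.5.
Strong duality: c^T x* = b^T y*. Confirmed.

34.5


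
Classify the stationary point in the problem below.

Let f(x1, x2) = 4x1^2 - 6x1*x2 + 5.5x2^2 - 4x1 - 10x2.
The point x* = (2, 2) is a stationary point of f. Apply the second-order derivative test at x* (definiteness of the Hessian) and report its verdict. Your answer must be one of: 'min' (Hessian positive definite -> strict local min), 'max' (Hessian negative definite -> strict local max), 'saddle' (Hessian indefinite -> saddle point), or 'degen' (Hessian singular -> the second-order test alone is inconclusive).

Compute the Hessian H = grad^2 f:
  H = [[8, -6], [-6, 11]]
Verify stationarity: grad f(x*) = H x* + g = (0, 0).
Eigenvalues of H: 3.3153, 15.6847.
Both eigenvalues > 0, so H is positive definite -> x* is a strict local min.

min


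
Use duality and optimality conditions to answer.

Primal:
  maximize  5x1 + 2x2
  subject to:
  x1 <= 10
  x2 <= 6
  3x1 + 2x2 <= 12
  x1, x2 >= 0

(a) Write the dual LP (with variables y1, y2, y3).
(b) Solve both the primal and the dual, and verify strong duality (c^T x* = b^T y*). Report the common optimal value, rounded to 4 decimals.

The standard primal-dual pair for 'max c^T x s.t. A x <= b, x >= 0' is:
  Dual:  min b^T y  s.t.  A^T y >= c,  y >= 0.

So the dual LP is:
  minimize  10y1 + 6y2 + 12y3
  subject to:
    y1 + 3y3 >= 5
    y2 + 2y3 >= 2
    y1, y2, y3 >= 0

Solving the primal: x* = (4, 0).
  primal value c^T x* = 20.
Solving the dual: y* = (0, 0, 1.6667).
  dual value b^T y* = 20.
Strong duality: c^T x* = b^T y*. Confirmed.

20


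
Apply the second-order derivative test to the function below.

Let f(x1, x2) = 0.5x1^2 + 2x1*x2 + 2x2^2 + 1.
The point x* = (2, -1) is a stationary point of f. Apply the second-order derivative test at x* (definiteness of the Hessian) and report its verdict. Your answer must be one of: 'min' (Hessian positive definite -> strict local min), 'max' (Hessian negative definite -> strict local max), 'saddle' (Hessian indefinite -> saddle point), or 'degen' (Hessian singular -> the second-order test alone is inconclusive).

Compute the Hessian H = grad^2 f:
  H = [[1, 2], [2, 4]]
Verify stationarity: grad f(x*) = H x* + g = (0, 0).
Eigenvalues of H: 0, 5.
H has a zero eigenvalue (singular; positive semidefinite but not definite), so H is neither positive definite, negative definite, nor indefinite. The second-order test alone is inconclusive -> degen.
(Indeed, f is constant along the null direction of H through x*, so x* is not a strict local extremum.)

degen


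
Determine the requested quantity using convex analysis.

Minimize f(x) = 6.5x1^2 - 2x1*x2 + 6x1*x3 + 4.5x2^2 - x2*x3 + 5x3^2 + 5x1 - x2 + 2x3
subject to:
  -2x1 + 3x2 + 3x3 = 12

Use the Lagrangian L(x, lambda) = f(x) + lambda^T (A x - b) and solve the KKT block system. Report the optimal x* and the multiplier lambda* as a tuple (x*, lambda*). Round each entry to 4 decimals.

Form the Lagrangian:
  L(x, lambda) = (1/2) x^T Q x + c^T x + lambda^T (A x - b)
Stationarity (grad_x L = 0): Q x + c + A^T lambda = 0.
Primal feasibility: A x = b.

This gives the KKT block system:
  [ Q   A^T ] [ x     ]   [-c ]
  [ A    0  ] [ lambda ] = [ b ]

Solving the linear system:
  x*      = (-1.5919, 1.0758, 1.863)
  lambda* = (-3.3342)
  f(x*)   = 17.3505

x* = (-1.5919, 1.0758, 1.863), lambda* = (-3.3342)


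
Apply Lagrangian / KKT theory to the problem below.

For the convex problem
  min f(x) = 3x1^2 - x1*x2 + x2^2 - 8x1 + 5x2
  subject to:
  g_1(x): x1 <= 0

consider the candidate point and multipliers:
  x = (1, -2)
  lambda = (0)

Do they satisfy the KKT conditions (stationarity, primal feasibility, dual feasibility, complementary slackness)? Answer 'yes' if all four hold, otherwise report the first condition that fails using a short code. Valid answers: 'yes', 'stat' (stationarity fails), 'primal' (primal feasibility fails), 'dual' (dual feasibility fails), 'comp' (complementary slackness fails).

Gradient of f: grad f(x) = Q x + c = (0, 0)
Constraint values g_i(x) = a_i^T x - b_i:
  g_1((1, -2)) = 1
Stationarity residual: grad f(x) + sum_i lambda_i a_i = (0, 0)
  -> stationarity OK
Primal feasibility (all g_i <= 0): FAILS
Dual feasibility (all lambda_i >= 0): OK
Complementary slackness (lambda_i * g_i(x) = 0 for all i): OK

Verdict: the first failing condition is primal_feasibility -> primal.

primal


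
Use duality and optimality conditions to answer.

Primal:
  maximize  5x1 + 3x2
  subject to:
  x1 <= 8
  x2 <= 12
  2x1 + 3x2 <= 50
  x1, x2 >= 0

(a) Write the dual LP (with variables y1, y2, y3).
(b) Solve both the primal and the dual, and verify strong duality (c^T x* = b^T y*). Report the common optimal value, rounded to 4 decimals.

The standard primal-dual pair for 'max c^T x s.t. A x <= b, x >= 0' is:
  Dual:  min b^T y  s.t.  A^T y >= c,  y >= 0.

So the dual LP is:
  minimize  8y1 + 12y2 + 50y3
  subject to:
    y1 + 2y3 >= 5
    y2 + 3y3 >= 3
    y1, y2, y3 >= 0

Solving the primal: x* = (8, 11.3333).
  primal value c^T x* = 74.
Solving the dual: y* = (3, 0, 1).
  dual value b^T y* = 74.
Strong duality: c^T x* = b^T y*. Confirmed.

74


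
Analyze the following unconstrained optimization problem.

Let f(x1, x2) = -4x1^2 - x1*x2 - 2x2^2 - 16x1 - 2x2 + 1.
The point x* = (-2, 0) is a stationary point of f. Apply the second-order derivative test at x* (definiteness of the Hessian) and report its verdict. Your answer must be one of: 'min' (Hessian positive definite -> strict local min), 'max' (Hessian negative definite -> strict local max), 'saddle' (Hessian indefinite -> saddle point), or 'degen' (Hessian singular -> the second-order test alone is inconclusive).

Compute the Hessian H = grad^2 f:
  H = [[-8, -1], [-1, -4]]
Verify stationarity: grad f(x*) = H x* + g = (0, 0).
Eigenvalues of H: -8.2361, -3.7639.
Both eigenvalues < 0, so H is negative definite -> x* is a strict local max.

max


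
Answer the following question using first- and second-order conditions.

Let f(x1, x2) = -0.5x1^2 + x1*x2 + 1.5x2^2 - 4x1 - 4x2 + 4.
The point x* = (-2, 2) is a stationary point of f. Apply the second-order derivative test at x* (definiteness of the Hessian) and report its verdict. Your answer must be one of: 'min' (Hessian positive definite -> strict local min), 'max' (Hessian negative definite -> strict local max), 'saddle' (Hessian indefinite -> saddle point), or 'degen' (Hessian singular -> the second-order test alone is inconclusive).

Compute the Hessian H = grad^2 f:
  H = [[-1, 1], [1, 3]]
Verify stationarity: grad f(x*) = H x* + g = (0, 0).
Eigenvalues of H: -1.2361, 3.2361.
Eigenvalues have mixed signs, so H is indefinite -> x* is a saddle point.

saddle


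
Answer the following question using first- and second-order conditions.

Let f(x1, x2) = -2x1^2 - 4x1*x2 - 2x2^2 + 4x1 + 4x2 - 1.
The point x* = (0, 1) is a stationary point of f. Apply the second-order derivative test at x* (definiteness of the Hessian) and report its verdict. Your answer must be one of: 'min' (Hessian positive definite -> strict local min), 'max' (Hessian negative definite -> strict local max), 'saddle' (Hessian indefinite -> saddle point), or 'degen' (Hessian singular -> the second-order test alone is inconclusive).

Compute the Hessian H = grad^2 f:
  H = [[-4, -4], [-4, -4]]
Verify stationarity: grad f(x*) = H x* + g = (0, 0).
Eigenvalues of H: -8, 0.
H has a zero eigenvalue (singular; negative semidefinite but not definite), so H is neither positive definite, negative definite, nor indefinite. The second-order test alone is inconclusive -> degen.
(Indeed, f is constant along the null direction of H through x*, so x* is not a strict local extremum.)

degen


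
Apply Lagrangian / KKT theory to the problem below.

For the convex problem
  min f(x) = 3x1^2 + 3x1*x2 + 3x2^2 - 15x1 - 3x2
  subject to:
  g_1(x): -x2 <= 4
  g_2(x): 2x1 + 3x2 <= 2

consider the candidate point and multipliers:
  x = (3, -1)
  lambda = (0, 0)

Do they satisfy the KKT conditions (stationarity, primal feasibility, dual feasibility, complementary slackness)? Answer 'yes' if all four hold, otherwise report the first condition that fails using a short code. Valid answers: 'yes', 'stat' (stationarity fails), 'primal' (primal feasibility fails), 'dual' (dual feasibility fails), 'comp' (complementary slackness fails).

Gradient of f: grad f(x) = Q x + c = (0, 0)
Constraint values g_i(x) = a_i^T x - b_i:
  g_1((3, -1)) = -3
  g_2((3, -1)) = 1
Stationarity residual: grad f(x) + sum_i lambda_i a_i = (0, 0)
  -> stationarity OK
Primal feasibility (all g_i <= 0): FAILS
Dual feasibility (all lambda_i >= 0): OK
Complementary slackness (lambda_i * g_i(x) = 0 for all i): OK

Verdict: the first failing condition is primal_feasibility -> primal.

primal


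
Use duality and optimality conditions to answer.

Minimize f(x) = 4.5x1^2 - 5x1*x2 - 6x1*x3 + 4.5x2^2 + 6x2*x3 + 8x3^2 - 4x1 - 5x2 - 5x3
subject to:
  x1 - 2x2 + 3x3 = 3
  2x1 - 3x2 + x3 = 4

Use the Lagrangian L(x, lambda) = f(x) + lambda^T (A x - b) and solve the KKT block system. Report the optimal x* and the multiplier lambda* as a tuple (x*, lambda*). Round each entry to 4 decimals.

Form the Lagrangian:
  L(x, lambda) = (1/2) x^T Q x + c^T x + lambda^T (A x - b)
Stationarity (grad_x L = 0): Q x + c + A^T lambda = 0.
Primal feasibility: A x = b.

This gives the KKT block system:
  [ Q   A^T ] [ x     ]   [-c ]
  [ A    0  ] [ lambda ] = [ b ]

Solving the linear system:
  x*      = (1.7727, -0.0195, 0.3961)
  lambda* = (5.7013, -7.6883)
  f(x*)   = 2.3377

x* = (1.7727, -0.0195, 0.3961), lambda* = (5.7013, -7.6883)


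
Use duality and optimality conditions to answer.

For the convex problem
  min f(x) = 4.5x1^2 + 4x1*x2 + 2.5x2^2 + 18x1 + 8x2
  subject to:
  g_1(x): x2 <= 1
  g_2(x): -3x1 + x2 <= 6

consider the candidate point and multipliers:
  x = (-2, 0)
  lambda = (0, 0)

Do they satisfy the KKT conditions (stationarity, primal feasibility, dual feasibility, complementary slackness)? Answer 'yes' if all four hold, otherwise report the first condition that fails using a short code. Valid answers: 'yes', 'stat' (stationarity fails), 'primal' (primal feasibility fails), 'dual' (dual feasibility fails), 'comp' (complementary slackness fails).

Gradient of f: grad f(x) = Q x + c = (0, 0)
Constraint values g_i(x) = a_i^T x - b_i:
  g_1((-2, 0)) = -1
  g_2((-2, 0)) = 0
Stationarity residual: grad f(x) + sum_i lambda_i a_i = (0, 0)
  -> stationarity OK
Primal feasibility (all g_i <= 0): OK
Dual feasibility (all lambda_i >= 0): OK
Complementary slackness (lambda_i * g_i(x) = 0 for all i): OK

Verdict: yes, KKT holds.

yes


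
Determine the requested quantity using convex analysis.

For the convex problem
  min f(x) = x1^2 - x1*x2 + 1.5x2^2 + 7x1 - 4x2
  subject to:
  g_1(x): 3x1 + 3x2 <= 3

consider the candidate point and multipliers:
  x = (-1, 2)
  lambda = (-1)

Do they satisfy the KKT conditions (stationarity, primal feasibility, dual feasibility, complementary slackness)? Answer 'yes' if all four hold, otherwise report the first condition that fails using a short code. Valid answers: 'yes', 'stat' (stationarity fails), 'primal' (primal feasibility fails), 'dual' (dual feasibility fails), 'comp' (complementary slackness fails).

Gradient of f: grad f(x) = Q x + c = (3, 3)
Constraint values g_i(x) = a_i^T x - b_i:
  g_1((-1, 2)) = 0
Stationarity residual: grad f(x) + sum_i lambda_i a_i = (0, 0)
  -> stationarity OK
Primal feasibility (all g_i <= 0): OK
Dual feasibility (all lambda_i >= 0): FAILS
Complementary slackness (lambda_i * g_i(x) = 0 for all i): OK

Verdict: the first failing condition is dual_feasibility -> dual.

dual


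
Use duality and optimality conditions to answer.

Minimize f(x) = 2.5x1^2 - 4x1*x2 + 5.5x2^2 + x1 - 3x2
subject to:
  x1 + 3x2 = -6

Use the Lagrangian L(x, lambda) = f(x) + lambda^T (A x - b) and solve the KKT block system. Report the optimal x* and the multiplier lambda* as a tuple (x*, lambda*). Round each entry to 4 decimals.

Form the Lagrangian:
  L(x, lambda) = (1/2) x^T Q x + c^T x + lambda^T (A x - b)
Stationarity (grad_x L = 0): Q x + c + A^T lambda = 0.
Primal feasibility: A x = b.

This gives the KKT block system:
  [ Q   A^T ] [ x     ]   [-c ]
  [ A    0  ] [ lambda ] = [ b ]

Solving the linear system:
  x*      = (-1.95, -1.35)
  lambda* = (3.35)
  f(x*)   = 11.1

x* = (-1.95, -1.35), lambda* = (3.35)


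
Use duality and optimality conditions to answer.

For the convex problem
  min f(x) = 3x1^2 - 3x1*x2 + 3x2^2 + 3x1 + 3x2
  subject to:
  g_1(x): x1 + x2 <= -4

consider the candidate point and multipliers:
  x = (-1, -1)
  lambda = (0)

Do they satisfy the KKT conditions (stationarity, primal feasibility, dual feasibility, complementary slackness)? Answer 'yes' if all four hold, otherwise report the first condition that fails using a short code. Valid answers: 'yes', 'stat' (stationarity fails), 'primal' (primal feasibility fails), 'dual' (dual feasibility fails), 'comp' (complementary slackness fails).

Gradient of f: grad f(x) = Q x + c = (0, 0)
Constraint values g_i(x) = a_i^T x - b_i:
  g_1((-1, -1)) = 2
Stationarity residual: grad f(x) + sum_i lambda_i a_i = (0, 0)
  -> stationarity OK
Primal feasibility (all g_i <= 0): FAILS
Dual feasibility (all lambda_i >= 0): OK
Complementary slackness (lambda_i * g_i(x) = 0 for all i): OK

Verdict: the first failing condition is primal_feasibility -> primal.

primal


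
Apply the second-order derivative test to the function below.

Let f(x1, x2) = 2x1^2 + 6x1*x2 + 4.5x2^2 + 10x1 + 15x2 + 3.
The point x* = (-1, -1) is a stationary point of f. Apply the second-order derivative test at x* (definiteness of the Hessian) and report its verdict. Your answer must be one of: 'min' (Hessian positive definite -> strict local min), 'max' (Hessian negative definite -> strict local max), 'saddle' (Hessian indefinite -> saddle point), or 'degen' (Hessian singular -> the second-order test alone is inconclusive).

Compute the Hessian H = grad^2 f:
  H = [[4, 6], [6, 9]]
Verify stationarity: grad f(x*) = H x* + g = (0, 0).
Eigenvalues of H: 0, 13.
H has a zero eigenvalue (singular; positive semidefinite but not definite), so H is neither positive definite, negative definite, nor indefinite. The second-order test alone is inconclusive -> degen.
(Indeed, f is constant along the null direction of H through x*, so x* is not a strict local extremum.)

degen


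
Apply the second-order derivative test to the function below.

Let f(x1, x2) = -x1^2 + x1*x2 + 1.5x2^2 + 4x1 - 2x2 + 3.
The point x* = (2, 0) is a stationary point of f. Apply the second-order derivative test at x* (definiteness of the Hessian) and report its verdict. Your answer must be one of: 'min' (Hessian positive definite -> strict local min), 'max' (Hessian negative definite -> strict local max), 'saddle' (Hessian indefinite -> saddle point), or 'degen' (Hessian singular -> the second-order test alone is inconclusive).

Compute the Hessian H = grad^2 f:
  H = [[-2, 1], [1, 3]]
Verify stationarity: grad f(x*) = H x* + g = (0, 0).
Eigenvalues of H: -2.1926, 3.1926.
Eigenvalues have mixed signs, so H is indefinite -> x* is a saddle point.

saddle


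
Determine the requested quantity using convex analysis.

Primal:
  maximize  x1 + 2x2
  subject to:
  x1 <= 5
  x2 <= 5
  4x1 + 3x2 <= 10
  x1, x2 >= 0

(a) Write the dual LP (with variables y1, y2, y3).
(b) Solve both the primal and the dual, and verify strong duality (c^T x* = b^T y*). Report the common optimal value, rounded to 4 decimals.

The standard primal-dual pair for 'max c^T x s.t. A x <= b, x >= 0' is:
  Dual:  min b^T y  s.t.  A^T y >= c,  y >= 0.

So the dual LP is:
  minimize  5y1 + 5y2 + 10y3
  subject to:
    y1 + 4y3 >= 1
    y2 + 3y3 >= 2
    y1, y2, y3 >= 0

Solving the primal: x* = (0, 3.3333).
  primal value c^T x* = 6.6667.
Solving the dual: y* = (0, 0, 0.6667).
  dual value b^T y* = 6.6667.
Strong duality: c^T x* = b^T y*. Confirmed.

6.6667
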